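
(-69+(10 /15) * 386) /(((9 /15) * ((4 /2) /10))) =14125 /9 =1569.44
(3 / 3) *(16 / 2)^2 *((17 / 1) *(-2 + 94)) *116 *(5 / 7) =58055680 / 7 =8293668.57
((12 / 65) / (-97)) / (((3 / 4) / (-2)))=32 / 6305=0.01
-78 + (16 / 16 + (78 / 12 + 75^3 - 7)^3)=600675354494718133 / 8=75084419311839766.62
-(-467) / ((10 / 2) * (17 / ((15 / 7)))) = 1401 / 119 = 11.77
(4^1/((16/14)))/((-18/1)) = -7/36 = -0.19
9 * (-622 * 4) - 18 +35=-22375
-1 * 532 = -532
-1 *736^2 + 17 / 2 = -1083375 / 2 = -541687.50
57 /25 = 2.28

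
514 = 514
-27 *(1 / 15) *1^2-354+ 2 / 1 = -353.80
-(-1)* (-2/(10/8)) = -8/5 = -1.60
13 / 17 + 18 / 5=371 / 85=4.36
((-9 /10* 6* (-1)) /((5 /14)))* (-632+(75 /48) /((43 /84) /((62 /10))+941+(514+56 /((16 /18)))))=-1888750267929 /197654350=-9555.82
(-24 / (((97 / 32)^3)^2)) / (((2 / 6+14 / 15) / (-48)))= 18554258718720 / 15826468093651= 1.17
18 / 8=9 / 4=2.25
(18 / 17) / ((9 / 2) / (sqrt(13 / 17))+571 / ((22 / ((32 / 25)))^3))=-45527099904000000 / 10119791285314354921+140133243164062500* sqrt(221) / 10119791285314354921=0.20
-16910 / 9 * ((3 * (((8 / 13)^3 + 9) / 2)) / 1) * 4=-686038700 / 6591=-104087.19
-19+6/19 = -355/19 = -18.68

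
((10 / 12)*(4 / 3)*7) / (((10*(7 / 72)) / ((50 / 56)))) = 50 / 7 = 7.14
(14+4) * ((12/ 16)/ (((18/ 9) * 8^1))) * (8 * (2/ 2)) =6.75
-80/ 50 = -8/ 5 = -1.60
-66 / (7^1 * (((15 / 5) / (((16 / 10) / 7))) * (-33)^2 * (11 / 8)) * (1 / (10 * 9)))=-256 / 5929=-0.04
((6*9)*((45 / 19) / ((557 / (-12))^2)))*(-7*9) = -22044960 / 5894731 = -3.74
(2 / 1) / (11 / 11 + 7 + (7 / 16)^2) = 512 / 2097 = 0.24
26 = 26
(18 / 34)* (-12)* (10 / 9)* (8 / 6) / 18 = -80 / 153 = -0.52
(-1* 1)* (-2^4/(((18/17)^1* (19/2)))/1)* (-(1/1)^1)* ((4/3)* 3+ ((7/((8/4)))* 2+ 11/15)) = -47872/2565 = -18.66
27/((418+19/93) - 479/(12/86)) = -0.01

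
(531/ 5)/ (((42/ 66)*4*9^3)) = 649/ 11340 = 0.06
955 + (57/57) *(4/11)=10509/11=955.36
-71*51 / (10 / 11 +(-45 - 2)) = 78.56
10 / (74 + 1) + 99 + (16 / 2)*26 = 4607 / 15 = 307.13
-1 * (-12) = 12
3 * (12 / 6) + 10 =16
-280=-280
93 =93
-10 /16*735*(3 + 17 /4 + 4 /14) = -110775 /32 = -3461.72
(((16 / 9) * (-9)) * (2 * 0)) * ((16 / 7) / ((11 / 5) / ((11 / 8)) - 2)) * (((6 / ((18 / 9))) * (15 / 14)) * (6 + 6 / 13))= 0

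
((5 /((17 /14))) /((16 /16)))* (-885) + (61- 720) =-73153 /17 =-4303.12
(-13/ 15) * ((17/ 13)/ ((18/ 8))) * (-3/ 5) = 68/ 225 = 0.30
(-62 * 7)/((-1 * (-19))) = -434/19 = -22.84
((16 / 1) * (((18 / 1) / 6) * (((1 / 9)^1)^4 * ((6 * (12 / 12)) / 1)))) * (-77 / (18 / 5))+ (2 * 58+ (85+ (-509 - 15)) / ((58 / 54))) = -293.66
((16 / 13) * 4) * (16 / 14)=5.63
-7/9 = -0.78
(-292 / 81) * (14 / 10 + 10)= -5548 / 135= -41.10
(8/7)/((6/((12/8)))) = 2/7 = 0.29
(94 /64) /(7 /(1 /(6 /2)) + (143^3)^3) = 47 /800155353944841528448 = 0.00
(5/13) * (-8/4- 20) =-110/13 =-8.46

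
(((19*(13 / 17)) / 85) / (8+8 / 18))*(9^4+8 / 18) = 132.82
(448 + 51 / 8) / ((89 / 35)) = 127225 / 712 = 178.69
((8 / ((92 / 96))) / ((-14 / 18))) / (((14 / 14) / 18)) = -31104 / 161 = -193.19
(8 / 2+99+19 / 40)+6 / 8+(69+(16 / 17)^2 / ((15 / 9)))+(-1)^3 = 172.76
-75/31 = -2.42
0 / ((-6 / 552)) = 0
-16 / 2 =-8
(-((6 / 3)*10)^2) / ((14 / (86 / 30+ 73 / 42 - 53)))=203260 / 147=1382.72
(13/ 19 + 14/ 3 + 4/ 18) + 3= 1466/ 171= 8.57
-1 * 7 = -7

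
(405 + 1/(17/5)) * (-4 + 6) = 13780/17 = 810.59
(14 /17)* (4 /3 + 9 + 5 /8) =1841 /204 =9.02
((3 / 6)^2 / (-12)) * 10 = -5 / 24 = -0.21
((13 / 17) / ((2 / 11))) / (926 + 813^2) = 11 / 1731110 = 0.00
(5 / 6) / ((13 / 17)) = 85 / 78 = 1.09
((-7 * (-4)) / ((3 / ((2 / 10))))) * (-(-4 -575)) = 5404 / 5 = 1080.80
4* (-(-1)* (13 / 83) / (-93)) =-52 / 7719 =-0.01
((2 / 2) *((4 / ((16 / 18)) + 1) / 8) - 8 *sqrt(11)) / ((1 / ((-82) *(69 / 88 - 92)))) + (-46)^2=464531 / 64 - 658214 *sqrt(11) / 11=-191200.69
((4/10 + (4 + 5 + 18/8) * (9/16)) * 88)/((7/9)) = 213147/280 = 761.24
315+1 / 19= 5986 / 19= 315.05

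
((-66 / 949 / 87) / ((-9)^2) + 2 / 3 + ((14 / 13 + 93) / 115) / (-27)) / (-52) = -163135607 / 13330621980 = -0.01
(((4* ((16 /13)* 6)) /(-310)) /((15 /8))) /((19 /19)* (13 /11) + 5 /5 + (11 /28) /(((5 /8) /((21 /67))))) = -0.02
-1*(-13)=13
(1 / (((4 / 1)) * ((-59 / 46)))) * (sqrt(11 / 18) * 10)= -115 * sqrt(22) / 354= -1.52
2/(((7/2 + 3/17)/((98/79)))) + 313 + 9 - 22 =2969164/9875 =300.67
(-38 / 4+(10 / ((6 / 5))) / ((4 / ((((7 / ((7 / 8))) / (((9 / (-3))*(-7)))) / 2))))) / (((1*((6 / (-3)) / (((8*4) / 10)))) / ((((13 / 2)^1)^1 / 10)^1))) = 14911 / 1575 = 9.47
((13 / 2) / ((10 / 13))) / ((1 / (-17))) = -2873 / 20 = -143.65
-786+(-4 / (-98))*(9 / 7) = -269580 / 343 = -785.95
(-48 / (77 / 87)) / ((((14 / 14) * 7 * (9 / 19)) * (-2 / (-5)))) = -40.89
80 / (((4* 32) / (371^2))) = 688205 / 8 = 86025.62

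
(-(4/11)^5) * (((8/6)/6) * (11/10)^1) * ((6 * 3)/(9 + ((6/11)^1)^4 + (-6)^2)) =-2048/3300705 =-0.00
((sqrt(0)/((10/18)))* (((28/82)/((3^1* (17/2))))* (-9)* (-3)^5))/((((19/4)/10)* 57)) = 0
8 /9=0.89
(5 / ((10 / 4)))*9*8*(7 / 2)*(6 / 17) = 3024 / 17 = 177.88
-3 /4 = -0.75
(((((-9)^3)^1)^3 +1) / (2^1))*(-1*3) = 581130732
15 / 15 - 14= -13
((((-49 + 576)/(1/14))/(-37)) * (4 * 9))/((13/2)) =-1104.40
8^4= 4096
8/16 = 1/2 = 0.50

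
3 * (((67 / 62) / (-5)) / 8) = -201 / 2480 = -0.08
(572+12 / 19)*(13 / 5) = 1488.84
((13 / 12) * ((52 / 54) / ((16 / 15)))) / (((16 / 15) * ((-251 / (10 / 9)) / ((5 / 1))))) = -105625 / 5204736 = -0.02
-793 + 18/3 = -787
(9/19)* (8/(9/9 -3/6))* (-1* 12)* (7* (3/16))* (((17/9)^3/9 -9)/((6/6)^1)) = 1515808/1539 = 984.93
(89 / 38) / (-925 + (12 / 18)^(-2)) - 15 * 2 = -2104048 / 70129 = -30.00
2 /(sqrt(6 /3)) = 1.41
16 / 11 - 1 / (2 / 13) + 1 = -89 / 22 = -4.05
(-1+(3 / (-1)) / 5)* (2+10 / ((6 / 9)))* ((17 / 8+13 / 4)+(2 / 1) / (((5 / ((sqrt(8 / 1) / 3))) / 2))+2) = -221.12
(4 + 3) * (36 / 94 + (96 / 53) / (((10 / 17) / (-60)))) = -1290.60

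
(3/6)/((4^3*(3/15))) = 5/128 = 0.04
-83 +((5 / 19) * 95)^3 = 15542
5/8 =0.62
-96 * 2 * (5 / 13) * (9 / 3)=-2880 / 13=-221.54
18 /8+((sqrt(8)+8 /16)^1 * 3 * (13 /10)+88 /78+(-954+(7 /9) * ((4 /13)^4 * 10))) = -1219186081 /1285245+39 * sqrt(2) /5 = -937.57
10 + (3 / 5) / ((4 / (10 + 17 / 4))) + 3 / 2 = 1091 / 80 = 13.64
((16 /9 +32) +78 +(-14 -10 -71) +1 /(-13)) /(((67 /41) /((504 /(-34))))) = -2243192 /14807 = -151.50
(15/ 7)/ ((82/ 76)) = 570/ 287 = 1.99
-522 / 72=-29 / 4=-7.25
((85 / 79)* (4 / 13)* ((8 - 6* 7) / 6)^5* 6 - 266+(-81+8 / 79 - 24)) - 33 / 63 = -6974802010 / 582309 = -11977.84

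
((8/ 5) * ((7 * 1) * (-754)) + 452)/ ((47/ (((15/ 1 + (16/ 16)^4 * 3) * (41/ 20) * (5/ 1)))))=-7373358/ 235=-31375.99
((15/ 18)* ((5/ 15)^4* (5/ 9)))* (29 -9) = 250/ 2187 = 0.11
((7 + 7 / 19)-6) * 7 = 182 / 19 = 9.58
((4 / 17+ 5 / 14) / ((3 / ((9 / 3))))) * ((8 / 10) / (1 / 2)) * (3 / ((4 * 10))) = 423 / 5950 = 0.07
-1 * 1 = -1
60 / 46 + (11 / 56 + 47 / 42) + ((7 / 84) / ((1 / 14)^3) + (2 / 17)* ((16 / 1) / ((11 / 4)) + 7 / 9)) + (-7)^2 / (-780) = 32688929177 / 140900760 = 232.00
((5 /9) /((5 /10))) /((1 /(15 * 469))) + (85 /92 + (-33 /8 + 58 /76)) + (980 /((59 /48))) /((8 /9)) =8711.18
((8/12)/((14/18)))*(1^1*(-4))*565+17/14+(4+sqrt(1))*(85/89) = -2406217/1246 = -1931.15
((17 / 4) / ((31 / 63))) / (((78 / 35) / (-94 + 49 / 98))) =-2336565 / 6448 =-362.37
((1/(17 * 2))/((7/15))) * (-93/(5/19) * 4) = -10602/119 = -89.09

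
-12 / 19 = -0.63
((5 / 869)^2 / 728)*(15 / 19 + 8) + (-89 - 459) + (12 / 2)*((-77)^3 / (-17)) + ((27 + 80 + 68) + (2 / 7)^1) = 4077971369184209 / 25367368312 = 160756.58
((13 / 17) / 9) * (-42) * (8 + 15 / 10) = -1729 / 51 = -33.90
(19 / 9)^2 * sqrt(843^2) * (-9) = -101441 / 3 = -33813.67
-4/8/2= -1/4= -0.25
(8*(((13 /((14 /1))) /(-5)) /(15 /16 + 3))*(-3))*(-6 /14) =-832 /1715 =-0.49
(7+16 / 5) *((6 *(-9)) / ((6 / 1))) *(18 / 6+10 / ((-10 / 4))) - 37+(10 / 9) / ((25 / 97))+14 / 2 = 595 / 9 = 66.11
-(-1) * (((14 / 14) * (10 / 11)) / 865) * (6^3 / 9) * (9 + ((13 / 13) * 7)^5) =807168 / 1903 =424.16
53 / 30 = 1.77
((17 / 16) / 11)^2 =289 / 30976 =0.01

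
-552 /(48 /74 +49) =-20424 /1837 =-11.12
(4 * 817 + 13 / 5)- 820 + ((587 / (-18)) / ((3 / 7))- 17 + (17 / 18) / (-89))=2357.50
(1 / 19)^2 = 0.00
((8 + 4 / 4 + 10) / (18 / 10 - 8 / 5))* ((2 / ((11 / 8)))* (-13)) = -19760 / 11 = -1796.36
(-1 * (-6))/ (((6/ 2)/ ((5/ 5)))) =2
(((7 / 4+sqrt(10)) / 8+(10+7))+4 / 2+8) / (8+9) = sqrt(10) / 136+871 / 544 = 1.62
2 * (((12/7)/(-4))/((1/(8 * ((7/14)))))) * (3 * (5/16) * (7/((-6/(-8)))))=-30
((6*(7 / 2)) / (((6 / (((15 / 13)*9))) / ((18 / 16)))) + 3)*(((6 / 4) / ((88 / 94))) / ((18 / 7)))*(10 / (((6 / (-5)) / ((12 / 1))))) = -25028675 / 9152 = -2734.78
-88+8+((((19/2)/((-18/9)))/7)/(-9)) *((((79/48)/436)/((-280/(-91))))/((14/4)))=-59067167687/738339840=-80.00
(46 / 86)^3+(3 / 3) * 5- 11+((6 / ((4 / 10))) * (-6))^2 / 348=40185850 / 2305703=17.43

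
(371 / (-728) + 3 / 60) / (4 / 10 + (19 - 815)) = 239 / 413712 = 0.00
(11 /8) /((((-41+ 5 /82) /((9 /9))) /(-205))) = 92455 /13428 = 6.89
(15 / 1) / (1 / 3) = 45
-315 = -315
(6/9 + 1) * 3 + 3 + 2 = 10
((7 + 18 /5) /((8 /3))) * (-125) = -3975 /8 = -496.88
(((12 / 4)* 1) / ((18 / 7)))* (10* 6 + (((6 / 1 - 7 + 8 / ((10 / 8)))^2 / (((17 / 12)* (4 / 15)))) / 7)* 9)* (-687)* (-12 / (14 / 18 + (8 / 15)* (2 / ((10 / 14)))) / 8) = 2929165335 / 34748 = 84297.38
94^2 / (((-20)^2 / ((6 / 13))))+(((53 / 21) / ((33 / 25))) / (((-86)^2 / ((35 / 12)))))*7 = 29128967323 / 2855595600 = 10.20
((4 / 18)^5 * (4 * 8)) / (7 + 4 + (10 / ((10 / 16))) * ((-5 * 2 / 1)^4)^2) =1024 / 94478400649539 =0.00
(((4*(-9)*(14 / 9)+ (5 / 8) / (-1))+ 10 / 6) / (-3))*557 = 734683 / 72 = 10203.93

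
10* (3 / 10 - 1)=-7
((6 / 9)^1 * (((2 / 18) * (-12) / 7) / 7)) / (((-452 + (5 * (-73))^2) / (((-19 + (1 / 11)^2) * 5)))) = 30640 / 2361633351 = 0.00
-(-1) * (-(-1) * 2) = 2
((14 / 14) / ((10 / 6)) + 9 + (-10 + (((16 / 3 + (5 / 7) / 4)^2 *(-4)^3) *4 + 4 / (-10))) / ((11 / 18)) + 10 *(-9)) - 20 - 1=-3147107 / 245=-12845.33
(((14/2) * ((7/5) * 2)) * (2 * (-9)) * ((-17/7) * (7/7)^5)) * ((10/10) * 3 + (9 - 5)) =29988/5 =5997.60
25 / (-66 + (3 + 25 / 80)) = -400 / 1003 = -0.40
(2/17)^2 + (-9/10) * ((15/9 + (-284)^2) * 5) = -209790583/578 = -362959.49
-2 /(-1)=2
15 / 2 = 7.50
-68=-68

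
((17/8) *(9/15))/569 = 51/22760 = 0.00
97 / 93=1.04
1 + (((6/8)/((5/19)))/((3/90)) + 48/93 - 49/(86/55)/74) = 17083345/197284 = 86.59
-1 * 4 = -4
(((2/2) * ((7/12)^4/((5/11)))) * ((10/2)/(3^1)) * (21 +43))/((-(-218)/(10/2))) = 132055/211896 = 0.62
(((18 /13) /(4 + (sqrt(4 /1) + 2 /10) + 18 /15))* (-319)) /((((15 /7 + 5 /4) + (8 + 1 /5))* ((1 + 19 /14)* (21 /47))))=-3816400 /780663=-4.89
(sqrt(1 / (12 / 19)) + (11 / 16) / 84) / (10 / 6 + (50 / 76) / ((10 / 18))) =209 / 72800 + 19 * sqrt(57) / 325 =0.44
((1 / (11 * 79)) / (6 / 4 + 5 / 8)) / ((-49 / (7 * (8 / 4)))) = -16 / 103411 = -0.00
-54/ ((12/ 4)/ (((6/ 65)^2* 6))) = -3888/ 4225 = -0.92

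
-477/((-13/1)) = 477/13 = 36.69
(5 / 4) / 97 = 5 / 388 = 0.01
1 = 1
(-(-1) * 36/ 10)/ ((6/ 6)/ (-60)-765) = -216/ 45901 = -0.00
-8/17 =-0.47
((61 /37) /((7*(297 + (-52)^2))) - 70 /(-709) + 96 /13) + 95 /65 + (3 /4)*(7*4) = 214525600755 /7163996203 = 29.94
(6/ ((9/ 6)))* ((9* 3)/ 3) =36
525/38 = 13.82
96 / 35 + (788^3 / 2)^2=2094909942599183456 / 35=59854569788548098.74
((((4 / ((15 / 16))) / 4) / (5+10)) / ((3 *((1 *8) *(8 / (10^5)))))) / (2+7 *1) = 1000 / 243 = 4.12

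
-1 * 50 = -50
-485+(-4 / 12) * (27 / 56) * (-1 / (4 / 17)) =-484.32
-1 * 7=-7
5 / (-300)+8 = 479 / 60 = 7.98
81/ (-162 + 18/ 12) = -54/ 107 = -0.50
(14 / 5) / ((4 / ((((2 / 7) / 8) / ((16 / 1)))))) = 1 / 640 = 0.00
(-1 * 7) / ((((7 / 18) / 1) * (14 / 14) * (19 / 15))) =-270 / 19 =-14.21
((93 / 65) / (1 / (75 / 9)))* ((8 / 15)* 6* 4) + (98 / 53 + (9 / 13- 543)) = -267224 / 689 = -387.84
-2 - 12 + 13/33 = -449/33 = -13.61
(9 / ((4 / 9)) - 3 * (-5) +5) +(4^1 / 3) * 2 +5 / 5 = 527 / 12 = 43.92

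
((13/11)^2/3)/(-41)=-169/14883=-0.01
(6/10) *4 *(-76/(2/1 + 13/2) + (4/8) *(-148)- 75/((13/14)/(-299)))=981936/17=57760.94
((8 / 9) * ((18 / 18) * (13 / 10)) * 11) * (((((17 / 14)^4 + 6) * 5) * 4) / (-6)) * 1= -44904431 / 129654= -346.34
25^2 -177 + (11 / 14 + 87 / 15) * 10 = 3597 / 7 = 513.86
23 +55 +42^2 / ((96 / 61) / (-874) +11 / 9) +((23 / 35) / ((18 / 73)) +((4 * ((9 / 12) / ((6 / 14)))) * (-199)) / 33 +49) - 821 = 288880689473 / 405813870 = 711.86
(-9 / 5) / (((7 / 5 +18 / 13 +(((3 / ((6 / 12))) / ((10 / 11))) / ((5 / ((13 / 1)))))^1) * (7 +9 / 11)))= -6435 / 557452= -0.01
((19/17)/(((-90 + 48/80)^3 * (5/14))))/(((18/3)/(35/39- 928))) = 120222025/177646785147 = 0.00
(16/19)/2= 8/19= 0.42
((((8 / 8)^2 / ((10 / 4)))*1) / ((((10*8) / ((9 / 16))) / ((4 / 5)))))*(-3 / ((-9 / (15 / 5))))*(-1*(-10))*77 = 693 / 400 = 1.73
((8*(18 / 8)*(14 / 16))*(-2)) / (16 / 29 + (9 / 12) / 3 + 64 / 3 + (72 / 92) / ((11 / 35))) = -2773386 / 2168099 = -1.28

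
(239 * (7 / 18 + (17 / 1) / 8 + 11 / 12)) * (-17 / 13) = -77197 / 72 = -1072.18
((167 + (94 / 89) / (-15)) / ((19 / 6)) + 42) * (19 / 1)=800812 / 445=1799.58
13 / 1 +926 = 939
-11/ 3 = -3.67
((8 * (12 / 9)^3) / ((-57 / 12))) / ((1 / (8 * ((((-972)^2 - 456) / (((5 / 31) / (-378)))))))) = 6714791559168 / 95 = 70682016412.29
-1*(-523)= 523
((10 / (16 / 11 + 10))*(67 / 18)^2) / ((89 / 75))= 6172375 / 605556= 10.19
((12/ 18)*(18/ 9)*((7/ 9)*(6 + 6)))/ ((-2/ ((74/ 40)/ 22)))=-259/ 495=-0.52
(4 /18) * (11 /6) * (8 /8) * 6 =2.44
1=1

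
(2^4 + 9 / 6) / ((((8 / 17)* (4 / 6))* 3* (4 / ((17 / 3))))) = 10115 / 384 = 26.34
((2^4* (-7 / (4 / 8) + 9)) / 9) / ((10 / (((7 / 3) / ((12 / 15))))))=-70 / 27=-2.59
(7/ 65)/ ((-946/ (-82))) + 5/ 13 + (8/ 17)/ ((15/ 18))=501056/ 522665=0.96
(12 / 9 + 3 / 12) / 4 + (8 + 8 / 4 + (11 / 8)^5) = 1505105 / 98304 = 15.31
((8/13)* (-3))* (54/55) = -1296/715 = -1.81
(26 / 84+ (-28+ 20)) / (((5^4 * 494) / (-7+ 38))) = -527 / 682500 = -0.00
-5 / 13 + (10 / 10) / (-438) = -2203 / 5694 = -0.39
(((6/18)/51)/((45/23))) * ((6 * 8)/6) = 0.03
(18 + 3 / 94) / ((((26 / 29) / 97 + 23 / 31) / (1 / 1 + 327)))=1616045996 / 205249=7873.59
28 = 28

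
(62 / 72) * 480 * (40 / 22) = 24800 / 33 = 751.52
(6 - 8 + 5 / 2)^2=1 / 4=0.25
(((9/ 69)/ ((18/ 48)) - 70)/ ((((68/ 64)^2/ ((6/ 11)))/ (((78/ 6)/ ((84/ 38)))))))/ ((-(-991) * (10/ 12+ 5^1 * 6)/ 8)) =-4862287872/ 93834336365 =-0.05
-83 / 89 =-0.93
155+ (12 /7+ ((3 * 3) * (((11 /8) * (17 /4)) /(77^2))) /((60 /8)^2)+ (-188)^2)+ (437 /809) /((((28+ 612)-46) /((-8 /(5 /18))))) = 9288066368099 /261630600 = 35500.69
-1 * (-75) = 75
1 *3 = 3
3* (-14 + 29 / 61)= -2475 / 61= -40.57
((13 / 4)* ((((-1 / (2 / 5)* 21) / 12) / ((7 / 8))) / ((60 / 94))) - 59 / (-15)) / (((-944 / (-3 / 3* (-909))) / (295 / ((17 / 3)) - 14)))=506373903 / 641920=788.84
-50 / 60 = -5 / 6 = -0.83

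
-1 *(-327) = 327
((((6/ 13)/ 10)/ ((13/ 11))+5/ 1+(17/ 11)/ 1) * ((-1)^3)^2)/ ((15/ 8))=163208/ 46475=3.51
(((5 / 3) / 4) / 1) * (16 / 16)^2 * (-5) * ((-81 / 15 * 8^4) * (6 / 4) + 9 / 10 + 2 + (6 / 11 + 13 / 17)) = 310171195 / 4488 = 69111.23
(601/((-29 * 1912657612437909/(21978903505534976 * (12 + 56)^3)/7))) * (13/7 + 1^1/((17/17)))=-16907930888737946337280/11289857675697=-1497621261.00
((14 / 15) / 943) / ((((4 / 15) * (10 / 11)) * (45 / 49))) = 3773 / 848700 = 0.00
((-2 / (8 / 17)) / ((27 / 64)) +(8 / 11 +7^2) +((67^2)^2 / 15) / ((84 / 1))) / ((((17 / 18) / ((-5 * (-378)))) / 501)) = 176815335321 / 11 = 16074121392.82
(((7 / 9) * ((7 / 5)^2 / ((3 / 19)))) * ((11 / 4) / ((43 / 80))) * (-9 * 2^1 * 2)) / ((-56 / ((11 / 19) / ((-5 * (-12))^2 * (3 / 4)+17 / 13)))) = 154154 / 22650465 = 0.01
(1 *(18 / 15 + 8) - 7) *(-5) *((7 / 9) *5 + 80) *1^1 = -922.78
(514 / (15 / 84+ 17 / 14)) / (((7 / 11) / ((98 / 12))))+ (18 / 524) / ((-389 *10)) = 564719483507 / 119244060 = 4735.83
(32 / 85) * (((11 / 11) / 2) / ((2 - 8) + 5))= -16 / 85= -0.19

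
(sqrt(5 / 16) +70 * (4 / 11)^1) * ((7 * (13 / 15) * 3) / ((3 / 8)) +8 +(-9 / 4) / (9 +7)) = 54137 * sqrt(5) / 3840 +378959 / 264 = 1466.98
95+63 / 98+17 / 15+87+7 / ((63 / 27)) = 39223 / 210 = 186.78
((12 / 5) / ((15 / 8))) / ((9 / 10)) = 1.42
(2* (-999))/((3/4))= -2664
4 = 4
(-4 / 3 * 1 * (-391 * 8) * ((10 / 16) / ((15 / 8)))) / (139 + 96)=12512 / 2115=5.92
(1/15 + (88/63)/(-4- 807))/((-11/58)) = -962278/2810115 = -0.34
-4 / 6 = -2 / 3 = -0.67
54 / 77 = 0.70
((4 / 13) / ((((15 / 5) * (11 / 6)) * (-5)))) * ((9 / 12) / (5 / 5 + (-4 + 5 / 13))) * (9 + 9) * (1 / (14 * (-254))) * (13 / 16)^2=-4563 / 425582080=-0.00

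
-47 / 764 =-0.06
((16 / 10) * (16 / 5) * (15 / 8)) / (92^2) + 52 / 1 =137543 / 2645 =52.00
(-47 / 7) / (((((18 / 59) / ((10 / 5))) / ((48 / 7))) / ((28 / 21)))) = -177472 / 441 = -402.43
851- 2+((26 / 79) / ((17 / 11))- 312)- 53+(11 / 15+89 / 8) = 79946849 / 161160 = 496.07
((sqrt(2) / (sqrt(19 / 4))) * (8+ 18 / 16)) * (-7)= -511 * sqrt(38) / 76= -41.45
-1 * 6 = -6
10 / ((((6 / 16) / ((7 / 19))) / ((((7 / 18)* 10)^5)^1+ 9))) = 29709856960 / 3365793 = 8827.00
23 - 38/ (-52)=23.73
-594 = -594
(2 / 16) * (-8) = -1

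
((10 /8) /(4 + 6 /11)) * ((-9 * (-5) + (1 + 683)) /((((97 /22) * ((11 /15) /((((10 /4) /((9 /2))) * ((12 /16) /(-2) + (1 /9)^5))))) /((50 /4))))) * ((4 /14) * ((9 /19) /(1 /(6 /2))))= -243566125 /3715488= -65.55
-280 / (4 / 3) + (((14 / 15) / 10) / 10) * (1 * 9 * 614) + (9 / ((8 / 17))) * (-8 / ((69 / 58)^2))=-17624287 / 66125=-266.53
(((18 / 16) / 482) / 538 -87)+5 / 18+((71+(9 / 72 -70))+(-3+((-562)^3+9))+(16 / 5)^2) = -82853514549151763 / 466768800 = -177504397.36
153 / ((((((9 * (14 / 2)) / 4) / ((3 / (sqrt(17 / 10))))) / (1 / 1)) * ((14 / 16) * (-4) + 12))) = 24 * sqrt(170) / 119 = 2.63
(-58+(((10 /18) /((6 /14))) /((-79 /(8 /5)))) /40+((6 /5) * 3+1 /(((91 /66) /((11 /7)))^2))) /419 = -229799010187 /1813233555315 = -0.13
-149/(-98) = 149/98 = 1.52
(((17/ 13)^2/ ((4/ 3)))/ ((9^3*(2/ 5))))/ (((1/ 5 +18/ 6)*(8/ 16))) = 7225/ 2628288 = 0.00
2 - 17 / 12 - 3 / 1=-29 / 12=-2.42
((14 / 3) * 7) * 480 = 15680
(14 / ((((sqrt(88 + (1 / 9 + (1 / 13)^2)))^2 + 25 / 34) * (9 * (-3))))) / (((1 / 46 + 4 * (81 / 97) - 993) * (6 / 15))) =179470564 / 12174023004231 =0.00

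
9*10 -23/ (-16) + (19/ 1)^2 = 7239/ 16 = 452.44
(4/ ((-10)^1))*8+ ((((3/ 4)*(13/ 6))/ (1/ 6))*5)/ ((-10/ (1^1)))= -8.08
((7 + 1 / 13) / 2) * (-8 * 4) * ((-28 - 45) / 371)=107456 / 4823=22.28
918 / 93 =306 / 31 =9.87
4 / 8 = 1 / 2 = 0.50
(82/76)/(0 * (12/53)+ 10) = 41/380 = 0.11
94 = 94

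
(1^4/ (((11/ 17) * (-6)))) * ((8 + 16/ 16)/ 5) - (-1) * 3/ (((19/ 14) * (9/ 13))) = 17113/ 6270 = 2.73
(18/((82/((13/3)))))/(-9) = -13/123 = -0.11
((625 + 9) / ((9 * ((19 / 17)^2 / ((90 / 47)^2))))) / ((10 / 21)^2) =727223994 / 797449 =911.94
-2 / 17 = -0.12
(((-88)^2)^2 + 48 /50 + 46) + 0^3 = 1499239574 /25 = 59969582.96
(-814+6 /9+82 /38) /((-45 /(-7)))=-323659 /2565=-126.18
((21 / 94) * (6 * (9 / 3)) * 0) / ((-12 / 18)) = 0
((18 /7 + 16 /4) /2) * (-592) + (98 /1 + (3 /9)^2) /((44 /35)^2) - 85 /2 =-1925.56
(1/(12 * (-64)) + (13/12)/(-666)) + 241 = 61633555/255744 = 241.00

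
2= 2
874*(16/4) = 3496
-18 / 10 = -9 / 5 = -1.80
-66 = -66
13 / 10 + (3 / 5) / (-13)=163 / 130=1.25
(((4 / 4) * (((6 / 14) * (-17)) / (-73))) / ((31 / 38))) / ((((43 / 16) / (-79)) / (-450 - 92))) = 1327700544 / 681163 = 1949.17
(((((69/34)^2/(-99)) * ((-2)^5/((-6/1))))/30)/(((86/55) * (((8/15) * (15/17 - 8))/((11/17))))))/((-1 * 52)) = -2645/170597856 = -0.00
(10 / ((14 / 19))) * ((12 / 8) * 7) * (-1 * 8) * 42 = -47880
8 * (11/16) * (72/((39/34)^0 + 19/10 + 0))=3960/29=136.55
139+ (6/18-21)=355/3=118.33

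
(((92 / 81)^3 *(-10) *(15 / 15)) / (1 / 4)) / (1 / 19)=-591802880 / 531441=-1113.58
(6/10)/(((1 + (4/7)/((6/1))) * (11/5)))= 63/253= 0.25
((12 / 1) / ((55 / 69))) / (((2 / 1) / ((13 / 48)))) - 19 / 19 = 457 / 440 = 1.04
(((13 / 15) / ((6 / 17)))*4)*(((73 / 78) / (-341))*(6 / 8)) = -1241 / 61380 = -0.02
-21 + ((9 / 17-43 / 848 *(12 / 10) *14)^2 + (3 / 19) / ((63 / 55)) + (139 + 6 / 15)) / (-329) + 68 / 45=-2546499290475877 / 127879114885200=-19.91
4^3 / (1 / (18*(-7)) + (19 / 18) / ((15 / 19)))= 7560 / 157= 48.15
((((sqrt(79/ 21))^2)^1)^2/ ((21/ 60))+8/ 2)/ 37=137168/ 114219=1.20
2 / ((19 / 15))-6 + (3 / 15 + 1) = -306 / 95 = -3.22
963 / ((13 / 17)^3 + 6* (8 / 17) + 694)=1577073 / 1141897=1.38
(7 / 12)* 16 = 28 / 3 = 9.33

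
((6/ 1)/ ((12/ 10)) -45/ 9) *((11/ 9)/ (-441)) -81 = -81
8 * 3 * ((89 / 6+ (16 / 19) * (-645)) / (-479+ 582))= -240916 / 1957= -123.10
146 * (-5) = -730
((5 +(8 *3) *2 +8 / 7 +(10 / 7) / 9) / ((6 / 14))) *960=121635.56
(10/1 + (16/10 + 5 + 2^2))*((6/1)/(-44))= -309/110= -2.81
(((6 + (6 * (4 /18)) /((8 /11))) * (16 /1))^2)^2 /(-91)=-19987173376 /7371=-2711595.90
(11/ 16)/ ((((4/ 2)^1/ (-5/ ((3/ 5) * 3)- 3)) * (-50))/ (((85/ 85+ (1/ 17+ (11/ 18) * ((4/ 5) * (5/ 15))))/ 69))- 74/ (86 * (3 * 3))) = 38794041/ 55149651604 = 0.00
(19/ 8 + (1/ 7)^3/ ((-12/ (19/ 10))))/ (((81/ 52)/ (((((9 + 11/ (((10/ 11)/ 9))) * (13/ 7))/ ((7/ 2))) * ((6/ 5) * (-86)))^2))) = 163521688136843712/ 2573571875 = 63538807.57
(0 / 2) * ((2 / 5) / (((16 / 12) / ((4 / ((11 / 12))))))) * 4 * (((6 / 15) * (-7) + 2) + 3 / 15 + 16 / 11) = 0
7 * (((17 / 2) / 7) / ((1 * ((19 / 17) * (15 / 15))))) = 289 / 38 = 7.61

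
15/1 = 15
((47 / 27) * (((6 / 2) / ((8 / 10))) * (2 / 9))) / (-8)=-235 / 1296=-0.18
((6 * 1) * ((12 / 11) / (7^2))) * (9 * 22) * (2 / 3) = 864 / 49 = 17.63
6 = 6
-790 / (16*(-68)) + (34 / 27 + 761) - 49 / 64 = 22390967 / 29376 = 762.22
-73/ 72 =-1.01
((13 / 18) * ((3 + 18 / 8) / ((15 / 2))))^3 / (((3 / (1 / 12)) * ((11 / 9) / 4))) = 753571 / 64152000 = 0.01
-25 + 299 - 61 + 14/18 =1924/9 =213.78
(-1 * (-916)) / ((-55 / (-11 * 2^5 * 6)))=175872 / 5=35174.40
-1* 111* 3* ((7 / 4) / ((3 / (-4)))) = 777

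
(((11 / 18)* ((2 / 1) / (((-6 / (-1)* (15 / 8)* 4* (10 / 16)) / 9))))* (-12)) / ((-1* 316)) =88 / 5925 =0.01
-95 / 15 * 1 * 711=-4503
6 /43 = 0.14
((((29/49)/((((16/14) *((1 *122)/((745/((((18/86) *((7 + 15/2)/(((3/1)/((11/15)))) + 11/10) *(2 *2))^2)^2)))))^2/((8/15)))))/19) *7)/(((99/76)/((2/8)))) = 102883625147837928912109375/8437549179011872008858400456704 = 0.00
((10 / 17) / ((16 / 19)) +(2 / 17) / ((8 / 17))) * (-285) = -36765 / 136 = -270.33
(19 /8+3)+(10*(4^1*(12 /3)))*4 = 5163 /8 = 645.38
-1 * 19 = -19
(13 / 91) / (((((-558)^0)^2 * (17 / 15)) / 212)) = 3180 / 119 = 26.72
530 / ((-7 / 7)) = -530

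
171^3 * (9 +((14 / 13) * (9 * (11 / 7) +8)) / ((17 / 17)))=2135090097 / 13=164237699.77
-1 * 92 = -92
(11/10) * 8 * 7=308/5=61.60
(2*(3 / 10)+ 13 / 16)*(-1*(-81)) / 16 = 9153 / 1280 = 7.15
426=426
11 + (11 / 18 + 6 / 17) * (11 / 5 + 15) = 4220 / 153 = 27.58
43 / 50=0.86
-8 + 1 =-7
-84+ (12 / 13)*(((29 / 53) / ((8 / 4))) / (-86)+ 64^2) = 8425281 / 2279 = 3696.92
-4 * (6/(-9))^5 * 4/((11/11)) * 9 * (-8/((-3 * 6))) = 2048/243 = 8.43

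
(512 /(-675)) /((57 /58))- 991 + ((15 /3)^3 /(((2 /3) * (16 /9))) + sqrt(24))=-1091216347 /1231200 + 2 * sqrt(6)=-881.40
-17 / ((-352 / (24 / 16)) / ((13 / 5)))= 663 / 3520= 0.19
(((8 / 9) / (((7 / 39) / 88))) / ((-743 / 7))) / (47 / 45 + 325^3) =-17160 / 143470111787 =-0.00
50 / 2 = 25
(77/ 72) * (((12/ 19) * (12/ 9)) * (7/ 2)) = 3.15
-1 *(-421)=421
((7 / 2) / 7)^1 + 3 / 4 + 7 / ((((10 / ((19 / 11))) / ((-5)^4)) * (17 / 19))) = 632685 / 748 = 845.84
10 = 10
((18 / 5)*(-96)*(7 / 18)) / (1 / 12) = -8064 / 5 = -1612.80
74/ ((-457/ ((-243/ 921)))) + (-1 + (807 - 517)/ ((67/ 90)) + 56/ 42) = 389.93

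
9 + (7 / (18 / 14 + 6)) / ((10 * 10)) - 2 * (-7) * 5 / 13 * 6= 2739337 / 66300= 41.32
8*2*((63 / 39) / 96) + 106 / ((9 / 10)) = 27623 / 234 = 118.05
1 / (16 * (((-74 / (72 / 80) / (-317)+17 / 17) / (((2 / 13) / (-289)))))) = -2853 / 107991208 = -0.00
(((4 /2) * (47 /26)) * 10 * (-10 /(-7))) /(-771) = -4700 /70161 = -0.07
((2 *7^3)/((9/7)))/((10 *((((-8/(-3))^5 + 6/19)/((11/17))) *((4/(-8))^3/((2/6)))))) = -2580732/3788875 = -0.68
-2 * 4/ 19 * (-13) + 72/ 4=446/ 19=23.47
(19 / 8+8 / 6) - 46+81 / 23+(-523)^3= -78966749585 / 552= -143055705.77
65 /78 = 5 /6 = 0.83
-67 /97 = -0.69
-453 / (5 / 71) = -32163 / 5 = -6432.60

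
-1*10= -10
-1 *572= -572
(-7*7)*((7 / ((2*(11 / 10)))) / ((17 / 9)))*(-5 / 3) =25725 / 187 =137.57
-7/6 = -1.17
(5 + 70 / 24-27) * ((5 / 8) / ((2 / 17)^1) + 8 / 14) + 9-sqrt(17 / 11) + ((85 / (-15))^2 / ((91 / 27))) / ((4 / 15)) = -1180355 / 17472-sqrt(187) / 11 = -68.80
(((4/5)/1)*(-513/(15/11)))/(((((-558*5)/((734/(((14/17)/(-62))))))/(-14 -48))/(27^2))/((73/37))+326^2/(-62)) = 17209305371016/98016247910675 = 0.18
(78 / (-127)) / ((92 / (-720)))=14040 / 2921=4.81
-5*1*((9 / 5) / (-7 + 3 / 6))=18 / 13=1.38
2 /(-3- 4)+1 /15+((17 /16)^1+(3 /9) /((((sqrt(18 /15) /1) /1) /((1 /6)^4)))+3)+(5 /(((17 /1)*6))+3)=sqrt(30) /23328+196849 /28560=6.89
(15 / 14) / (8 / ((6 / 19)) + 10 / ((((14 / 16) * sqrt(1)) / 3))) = 0.02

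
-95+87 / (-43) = -97.02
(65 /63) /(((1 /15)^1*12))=325 /252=1.29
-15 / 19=-0.79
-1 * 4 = -4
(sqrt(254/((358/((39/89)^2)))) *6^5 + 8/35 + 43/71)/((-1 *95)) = -303264 *sqrt(22733)/1513445 - 2073/236075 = -30.22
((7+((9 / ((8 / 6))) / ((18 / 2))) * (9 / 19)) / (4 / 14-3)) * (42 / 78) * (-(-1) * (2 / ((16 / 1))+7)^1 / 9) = -2107 / 1824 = -1.16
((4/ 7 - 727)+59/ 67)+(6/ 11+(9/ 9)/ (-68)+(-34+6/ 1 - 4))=-265570727/ 350812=-757.02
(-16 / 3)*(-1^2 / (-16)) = -0.33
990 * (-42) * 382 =-15883560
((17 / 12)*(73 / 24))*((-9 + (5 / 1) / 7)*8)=-35989 / 126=-285.63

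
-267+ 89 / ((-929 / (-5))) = -247598 / 929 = -266.52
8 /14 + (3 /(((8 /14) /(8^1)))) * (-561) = -164930 /7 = -23561.43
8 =8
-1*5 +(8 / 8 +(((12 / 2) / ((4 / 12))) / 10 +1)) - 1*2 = -16 / 5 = -3.20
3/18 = 1/6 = 0.17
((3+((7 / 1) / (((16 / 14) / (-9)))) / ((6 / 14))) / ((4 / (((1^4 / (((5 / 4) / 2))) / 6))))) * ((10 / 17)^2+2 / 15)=-69613 / 17340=-4.01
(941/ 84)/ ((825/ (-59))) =-55519/ 69300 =-0.80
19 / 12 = 1.58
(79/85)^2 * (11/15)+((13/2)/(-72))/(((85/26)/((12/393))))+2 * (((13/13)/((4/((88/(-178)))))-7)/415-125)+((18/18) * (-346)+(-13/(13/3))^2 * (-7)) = -414295970746943/629244974250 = -658.40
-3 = -3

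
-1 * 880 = -880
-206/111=-1.86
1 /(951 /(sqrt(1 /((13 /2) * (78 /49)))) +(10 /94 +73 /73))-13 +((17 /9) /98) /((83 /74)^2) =-3073599630337012057 /236709710447619591 +14705313 * sqrt(3) /77915040359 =-12.98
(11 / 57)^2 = 121 / 3249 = 0.04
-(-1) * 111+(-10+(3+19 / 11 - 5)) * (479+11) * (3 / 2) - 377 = -85981 / 11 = -7816.45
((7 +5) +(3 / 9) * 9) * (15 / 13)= 225 / 13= 17.31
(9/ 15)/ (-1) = -3/ 5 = -0.60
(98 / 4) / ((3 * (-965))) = -49 / 5790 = -0.01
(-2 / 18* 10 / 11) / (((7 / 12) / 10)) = -400 / 231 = -1.73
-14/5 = -2.80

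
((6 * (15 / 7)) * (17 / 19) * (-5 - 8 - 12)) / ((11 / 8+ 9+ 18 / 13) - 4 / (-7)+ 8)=-14.15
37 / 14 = 2.64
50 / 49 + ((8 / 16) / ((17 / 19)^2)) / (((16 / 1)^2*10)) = 74001689 / 72504320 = 1.02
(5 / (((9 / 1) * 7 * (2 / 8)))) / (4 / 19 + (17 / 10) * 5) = 760 / 20853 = 0.04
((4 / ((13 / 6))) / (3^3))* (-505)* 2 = -8080 / 117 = -69.06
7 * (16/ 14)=8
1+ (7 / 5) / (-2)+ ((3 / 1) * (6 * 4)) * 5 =3603 / 10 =360.30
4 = 4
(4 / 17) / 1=4 / 17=0.24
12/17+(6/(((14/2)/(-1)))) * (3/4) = 15/238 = 0.06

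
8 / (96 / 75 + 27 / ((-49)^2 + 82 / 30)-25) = -7211200 / 21371083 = -0.34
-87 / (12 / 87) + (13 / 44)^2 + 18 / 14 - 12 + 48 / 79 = -686012843 / 1070608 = -640.77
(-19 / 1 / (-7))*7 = 19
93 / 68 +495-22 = 32257 / 68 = 474.37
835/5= 167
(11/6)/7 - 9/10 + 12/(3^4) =-463/945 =-0.49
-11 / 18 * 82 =-451 / 9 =-50.11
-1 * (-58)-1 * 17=41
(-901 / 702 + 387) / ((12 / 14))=1895411 / 4212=450.00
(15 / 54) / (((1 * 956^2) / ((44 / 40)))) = 11 / 32901696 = 0.00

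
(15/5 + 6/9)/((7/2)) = 22/21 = 1.05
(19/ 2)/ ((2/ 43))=817/ 4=204.25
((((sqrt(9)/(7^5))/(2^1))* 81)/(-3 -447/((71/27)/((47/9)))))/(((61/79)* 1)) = -454329/43223570320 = -0.00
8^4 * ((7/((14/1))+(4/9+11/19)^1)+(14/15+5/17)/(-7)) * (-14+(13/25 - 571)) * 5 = -8208919666688/508725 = -16136261.57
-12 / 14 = -6 / 7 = -0.86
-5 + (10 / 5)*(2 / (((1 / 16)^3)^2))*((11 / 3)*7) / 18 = 2583691129 / 27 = 95692264.04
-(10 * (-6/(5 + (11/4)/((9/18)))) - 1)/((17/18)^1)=846/119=7.11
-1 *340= -340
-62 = -62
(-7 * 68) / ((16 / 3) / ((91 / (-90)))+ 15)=-43316 / 885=-48.94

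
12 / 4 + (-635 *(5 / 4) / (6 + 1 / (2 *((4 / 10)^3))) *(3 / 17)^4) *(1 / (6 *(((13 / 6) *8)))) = 1439477823 / 479911666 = 3.00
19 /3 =6.33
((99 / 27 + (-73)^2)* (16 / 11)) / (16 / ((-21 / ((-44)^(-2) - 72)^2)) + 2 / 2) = -5451094528 / 2774990215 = -1.96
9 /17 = 0.53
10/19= 0.53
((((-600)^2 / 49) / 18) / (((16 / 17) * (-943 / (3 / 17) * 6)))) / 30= -125 / 277242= -0.00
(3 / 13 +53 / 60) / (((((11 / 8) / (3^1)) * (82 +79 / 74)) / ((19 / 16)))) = 55537 / 1598220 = 0.03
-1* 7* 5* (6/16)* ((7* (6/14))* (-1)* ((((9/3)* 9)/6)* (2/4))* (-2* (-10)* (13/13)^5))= 14175/8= 1771.88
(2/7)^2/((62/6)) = 12/1519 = 0.01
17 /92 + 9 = 845 /92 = 9.18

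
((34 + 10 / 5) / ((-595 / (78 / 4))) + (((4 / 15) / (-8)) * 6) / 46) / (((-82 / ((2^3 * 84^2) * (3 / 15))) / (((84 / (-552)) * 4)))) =-914768064 / 9217825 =-99.24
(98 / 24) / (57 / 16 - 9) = -196 / 261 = -0.75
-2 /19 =-0.11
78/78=1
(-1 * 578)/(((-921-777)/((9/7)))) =867/1981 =0.44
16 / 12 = 1.33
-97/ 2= -48.50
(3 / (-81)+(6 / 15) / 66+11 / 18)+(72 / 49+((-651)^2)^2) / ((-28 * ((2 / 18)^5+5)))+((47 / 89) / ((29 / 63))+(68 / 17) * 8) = -1991805963313234766747677 / 1552575011830920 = -1282904818.21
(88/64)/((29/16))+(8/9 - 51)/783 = 4895/7047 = 0.69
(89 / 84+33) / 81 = 2861 / 6804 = 0.42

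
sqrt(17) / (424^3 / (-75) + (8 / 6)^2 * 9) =-75 * sqrt(17) / 76223824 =-0.00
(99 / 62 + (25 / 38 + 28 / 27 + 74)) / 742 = 614585 / 5900013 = 0.10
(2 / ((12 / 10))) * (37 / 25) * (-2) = -74 / 15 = -4.93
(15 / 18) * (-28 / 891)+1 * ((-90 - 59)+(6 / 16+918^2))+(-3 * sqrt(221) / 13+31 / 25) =450441444379 / 534600 - 3 * sqrt(221) / 13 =842573.16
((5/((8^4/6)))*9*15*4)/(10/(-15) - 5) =-0.70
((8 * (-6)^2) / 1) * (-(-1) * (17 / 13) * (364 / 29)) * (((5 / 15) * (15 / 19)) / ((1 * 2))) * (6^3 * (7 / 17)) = 30481920 / 551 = 55321.09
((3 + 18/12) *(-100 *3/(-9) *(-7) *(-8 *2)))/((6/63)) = 176400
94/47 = 2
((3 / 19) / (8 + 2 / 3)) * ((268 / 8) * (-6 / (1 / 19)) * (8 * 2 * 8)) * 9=-1041984 / 13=-80152.62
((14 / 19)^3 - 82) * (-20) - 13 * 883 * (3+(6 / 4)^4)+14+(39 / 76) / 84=-34916372059 / 384104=-90903.43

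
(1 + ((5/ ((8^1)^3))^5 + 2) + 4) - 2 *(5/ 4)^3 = 108851651152949/ 35184372088832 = 3.09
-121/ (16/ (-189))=22869/ 16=1429.31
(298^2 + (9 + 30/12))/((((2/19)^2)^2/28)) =162043346857/8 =20255418357.12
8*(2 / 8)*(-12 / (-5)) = 24 / 5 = 4.80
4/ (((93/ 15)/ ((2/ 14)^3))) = 20/ 10633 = 0.00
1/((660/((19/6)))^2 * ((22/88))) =361/3920400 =0.00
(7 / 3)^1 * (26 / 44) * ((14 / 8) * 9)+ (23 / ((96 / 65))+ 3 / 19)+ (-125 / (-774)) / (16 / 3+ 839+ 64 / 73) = 1993377216511 / 53232085984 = 37.45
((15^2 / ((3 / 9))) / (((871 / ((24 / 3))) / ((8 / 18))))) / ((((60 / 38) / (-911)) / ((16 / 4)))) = -5538880 / 871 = -6359.22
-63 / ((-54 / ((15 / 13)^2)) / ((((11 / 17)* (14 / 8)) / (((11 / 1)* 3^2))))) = 1225 / 68952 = 0.02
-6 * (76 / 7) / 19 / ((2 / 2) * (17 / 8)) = -192 / 119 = -1.61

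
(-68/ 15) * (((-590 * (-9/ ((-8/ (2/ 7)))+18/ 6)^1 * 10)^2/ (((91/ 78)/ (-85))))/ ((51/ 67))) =57153442485000/ 343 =166628112201.17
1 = 1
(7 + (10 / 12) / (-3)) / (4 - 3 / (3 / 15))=-0.61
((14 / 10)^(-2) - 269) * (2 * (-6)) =157872 / 49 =3221.88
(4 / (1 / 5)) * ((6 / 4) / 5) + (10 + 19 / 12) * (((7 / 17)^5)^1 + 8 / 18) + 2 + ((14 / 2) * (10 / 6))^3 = 81847565999 / 51114852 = 1601.25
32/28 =8/7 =1.14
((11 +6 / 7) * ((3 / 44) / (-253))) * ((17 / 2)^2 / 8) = -71961 / 2493568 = -0.03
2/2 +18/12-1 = 3/2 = 1.50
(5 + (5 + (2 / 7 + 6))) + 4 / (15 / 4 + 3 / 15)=9566 / 553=17.30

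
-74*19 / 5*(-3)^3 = 37962 / 5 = 7592.40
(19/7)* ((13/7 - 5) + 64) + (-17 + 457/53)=407226/2597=156.81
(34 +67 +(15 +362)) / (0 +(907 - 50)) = 478 / 857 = 0.56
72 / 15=24 / 5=4.80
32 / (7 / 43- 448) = -1376 / 19257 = -0.07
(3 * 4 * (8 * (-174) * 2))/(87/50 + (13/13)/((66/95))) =-27561600/2623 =-10507.66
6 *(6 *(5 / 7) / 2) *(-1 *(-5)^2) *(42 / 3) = -4500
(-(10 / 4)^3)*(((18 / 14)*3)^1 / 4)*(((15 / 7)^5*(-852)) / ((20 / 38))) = 2074403671875 / 1882384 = 1102008.77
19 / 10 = 1.90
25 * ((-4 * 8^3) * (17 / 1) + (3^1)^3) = -869725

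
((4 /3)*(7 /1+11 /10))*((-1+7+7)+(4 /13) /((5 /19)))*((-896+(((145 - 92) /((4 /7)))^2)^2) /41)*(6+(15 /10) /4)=4805227417060917 /2728960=1760827354.40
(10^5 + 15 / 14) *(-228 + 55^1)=-242202595 / 14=-17300185.36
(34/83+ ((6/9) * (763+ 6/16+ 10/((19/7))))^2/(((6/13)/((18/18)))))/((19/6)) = 14667858538007/81978768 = 178922.65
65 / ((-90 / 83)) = -1079 / 18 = -59.94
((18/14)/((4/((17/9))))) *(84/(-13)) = -51/13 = -3.92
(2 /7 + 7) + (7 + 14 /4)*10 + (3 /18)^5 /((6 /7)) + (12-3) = 39610993 /326592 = 121.29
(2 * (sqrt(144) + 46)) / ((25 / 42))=4872 / 25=194.88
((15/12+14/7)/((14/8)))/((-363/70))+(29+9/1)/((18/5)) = 11105/1089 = 10.20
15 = 15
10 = 10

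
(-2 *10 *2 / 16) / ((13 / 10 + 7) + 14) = -25 / 223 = -0.11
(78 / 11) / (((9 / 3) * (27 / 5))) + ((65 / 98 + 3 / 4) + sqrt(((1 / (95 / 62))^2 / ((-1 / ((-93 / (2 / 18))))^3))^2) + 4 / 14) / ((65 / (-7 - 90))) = -12727526511871398973 / 34148614500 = -372709894.62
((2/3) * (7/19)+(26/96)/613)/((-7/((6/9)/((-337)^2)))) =-45853/222220008024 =-0.00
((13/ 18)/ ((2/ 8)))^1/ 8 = 13/ 36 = 0.36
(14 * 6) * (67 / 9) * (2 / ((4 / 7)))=6566 / 3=2188.67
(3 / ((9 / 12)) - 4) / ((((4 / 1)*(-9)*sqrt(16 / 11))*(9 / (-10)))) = 0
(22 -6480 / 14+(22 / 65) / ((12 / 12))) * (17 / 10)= -1703706 / 2275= -748.88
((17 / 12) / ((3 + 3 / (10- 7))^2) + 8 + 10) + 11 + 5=6545 / 192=34.09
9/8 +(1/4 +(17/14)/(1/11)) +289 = 17009/56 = 303.73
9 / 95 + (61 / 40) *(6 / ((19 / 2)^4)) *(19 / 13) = 0.10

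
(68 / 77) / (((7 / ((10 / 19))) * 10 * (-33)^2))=68 / 11152449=0.00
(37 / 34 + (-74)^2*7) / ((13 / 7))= 9123275 / 442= 20640.89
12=12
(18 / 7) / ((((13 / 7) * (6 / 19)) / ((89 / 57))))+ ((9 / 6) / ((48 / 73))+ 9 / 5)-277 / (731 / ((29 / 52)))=16293579 / 1520480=10.72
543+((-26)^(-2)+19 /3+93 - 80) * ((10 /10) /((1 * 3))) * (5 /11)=36535787 /66924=545.93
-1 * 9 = -9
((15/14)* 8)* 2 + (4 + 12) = 232/7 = 33.14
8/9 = 0.89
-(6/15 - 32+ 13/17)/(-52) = -2621/4420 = -0.59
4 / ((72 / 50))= 25 / 9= 2.78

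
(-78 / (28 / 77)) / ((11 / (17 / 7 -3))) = 78 / 7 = 11.14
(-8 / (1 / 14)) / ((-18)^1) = 56 / 9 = 6.22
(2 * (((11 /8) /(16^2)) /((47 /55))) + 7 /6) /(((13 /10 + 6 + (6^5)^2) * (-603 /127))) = -0.00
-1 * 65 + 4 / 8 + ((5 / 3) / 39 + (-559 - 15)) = -149399 / 234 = -638.46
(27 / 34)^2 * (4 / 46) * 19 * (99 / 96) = 457083 / 425408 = 1.07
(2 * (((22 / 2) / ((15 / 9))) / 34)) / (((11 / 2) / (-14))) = -84 / 85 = -0.99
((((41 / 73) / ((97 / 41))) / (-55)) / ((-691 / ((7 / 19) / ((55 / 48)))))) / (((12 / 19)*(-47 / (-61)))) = 2871148 / 695658151925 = 0.00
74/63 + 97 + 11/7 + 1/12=25157/252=99.83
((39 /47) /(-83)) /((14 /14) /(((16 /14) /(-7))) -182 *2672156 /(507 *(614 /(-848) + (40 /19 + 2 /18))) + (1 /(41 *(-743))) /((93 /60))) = 1444021504536 /92843841126349380481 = 0.00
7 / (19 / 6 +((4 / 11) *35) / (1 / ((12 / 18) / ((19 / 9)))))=8778 / 9011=0.97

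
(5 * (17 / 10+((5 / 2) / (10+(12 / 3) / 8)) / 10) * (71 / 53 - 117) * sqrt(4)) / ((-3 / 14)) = 9304.23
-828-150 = -978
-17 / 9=-1.89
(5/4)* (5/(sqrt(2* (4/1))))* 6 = 75* sqrt(2)/8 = 13.26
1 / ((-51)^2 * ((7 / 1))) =1 / 18207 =0.00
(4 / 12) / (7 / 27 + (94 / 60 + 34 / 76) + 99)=855 / 259766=0.00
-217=-217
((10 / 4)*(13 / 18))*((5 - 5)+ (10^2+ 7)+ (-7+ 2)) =1105 / 6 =184.17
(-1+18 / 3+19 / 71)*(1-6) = -1870 / 71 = -26.34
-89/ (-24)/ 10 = 89/ 240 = 0.37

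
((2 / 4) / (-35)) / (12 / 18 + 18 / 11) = -0.01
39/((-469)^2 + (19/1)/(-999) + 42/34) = 662337/3735618319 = 0.00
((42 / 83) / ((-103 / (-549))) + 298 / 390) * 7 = 40390777 / 1667055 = 24.23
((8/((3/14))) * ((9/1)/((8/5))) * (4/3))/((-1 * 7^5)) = -0.02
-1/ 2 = -0.50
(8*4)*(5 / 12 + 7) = 712 / 3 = 237.33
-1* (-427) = 427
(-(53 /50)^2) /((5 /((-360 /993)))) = 16854 /206875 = 0.08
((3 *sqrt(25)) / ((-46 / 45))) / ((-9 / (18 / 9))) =75 / 23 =3.26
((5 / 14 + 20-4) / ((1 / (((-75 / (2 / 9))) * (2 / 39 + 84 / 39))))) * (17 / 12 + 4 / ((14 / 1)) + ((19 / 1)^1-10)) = -663933975 / 5096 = -130285.32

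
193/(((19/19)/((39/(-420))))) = -2509/140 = -17.92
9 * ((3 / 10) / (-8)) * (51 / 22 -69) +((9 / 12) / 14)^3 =217375677 / 9658880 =22.51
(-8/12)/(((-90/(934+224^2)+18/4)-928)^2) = -208978568/267342782403675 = -0.00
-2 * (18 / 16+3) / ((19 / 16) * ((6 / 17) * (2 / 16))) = -157.47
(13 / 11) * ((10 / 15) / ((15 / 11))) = 26 / 45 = 0.58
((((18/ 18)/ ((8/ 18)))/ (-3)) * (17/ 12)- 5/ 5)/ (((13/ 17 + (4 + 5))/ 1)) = -561/ 2656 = -0.21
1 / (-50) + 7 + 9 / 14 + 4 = 2034 / 175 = 11.62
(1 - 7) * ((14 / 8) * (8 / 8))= -21 / 2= -10.50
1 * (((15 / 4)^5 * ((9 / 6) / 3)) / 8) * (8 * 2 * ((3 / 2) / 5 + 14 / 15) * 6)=5619375 / 1024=5487.67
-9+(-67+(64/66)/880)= -137938/1815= -76.00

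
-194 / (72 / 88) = -2134 / 9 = -237.11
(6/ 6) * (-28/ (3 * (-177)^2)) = -0.00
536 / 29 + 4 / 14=3810 / 203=18.77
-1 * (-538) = 538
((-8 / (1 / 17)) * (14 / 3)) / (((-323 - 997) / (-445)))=-213.96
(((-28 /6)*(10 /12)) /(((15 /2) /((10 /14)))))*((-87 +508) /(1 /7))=-29470 /27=-1091.48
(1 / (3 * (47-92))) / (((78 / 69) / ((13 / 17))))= -23 / 4590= -0.01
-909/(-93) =303/31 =9.77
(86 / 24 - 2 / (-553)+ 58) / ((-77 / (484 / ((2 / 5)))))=-22478005 / 23226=-967.79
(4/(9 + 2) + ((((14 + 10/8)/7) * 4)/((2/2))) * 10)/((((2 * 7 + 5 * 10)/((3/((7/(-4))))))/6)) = -30321/2156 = -14.06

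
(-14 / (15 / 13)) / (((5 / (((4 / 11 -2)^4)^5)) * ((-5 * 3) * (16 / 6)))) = 96674124641003592822816768 / 84093749366570001150125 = 1149.60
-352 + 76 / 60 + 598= 3709 / 15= 247.27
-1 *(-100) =100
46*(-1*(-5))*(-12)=-2760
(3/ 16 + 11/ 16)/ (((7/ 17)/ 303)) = 5151/ 8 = 643.88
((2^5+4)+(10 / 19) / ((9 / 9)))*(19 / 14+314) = 1532005 / 133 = 11518.83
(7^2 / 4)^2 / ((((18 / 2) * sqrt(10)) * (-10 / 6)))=-2401 * sqrt(10) / 2400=-3.16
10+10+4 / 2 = 22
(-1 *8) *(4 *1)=-32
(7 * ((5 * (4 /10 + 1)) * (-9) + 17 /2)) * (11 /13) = -8393 /26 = -322.81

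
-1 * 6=-6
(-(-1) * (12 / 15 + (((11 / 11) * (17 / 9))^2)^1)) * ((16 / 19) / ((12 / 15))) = 7076 / 1539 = 4.60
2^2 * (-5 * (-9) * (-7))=-1260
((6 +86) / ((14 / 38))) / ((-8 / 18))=-3933 / 7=-561.86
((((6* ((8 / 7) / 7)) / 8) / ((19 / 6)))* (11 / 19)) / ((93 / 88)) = 11616 / 548359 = 0.02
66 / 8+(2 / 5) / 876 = 36137 / 4380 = 8.25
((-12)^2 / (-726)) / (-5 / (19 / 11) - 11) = 0.01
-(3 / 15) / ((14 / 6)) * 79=-237 / 35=-6.77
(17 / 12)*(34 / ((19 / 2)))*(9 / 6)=289 / 38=7.61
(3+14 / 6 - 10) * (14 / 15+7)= -1666 / 45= -37.02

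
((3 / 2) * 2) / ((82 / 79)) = 2.89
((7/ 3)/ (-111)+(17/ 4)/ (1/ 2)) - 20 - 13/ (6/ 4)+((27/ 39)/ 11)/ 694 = -333575674/ 16523793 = -20.19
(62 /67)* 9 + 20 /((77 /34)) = 88526 /5159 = 17.16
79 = 79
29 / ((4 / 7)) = 203 / 4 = 50.75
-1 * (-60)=60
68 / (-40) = -17 / 10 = -1.70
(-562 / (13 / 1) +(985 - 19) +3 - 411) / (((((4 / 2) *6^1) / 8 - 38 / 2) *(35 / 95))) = -36328 / 455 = -79.84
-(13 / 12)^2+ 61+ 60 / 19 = 172325 / 2736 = 62.98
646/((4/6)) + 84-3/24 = 8423/8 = 1052.88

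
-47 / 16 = -2.94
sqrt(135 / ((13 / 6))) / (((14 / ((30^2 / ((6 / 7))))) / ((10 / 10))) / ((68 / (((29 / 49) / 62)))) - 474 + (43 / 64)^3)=-4569307545600 * sqrt(130) / 3126450772337789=-0.02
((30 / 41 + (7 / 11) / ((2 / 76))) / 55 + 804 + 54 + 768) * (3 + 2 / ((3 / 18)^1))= 121032498 / 4961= 24396.79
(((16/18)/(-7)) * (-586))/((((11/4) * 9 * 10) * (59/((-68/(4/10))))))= -0.87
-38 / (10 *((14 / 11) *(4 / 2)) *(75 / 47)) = -9823 / 10500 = -0.94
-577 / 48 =-12.02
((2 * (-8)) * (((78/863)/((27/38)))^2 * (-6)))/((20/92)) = 7.15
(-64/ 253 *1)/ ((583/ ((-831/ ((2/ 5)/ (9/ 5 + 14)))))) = 2100768/ 147499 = 14.24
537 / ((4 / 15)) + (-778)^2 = 2429191 / 4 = 607297.75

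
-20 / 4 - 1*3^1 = -8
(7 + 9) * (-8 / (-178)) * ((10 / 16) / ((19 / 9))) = 0.21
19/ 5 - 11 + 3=-21/ 5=-4.20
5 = 5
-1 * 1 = -1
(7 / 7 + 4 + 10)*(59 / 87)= 295 / 29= 10.17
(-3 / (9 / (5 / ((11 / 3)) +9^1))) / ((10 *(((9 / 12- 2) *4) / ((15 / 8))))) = 57 / 440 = 0.13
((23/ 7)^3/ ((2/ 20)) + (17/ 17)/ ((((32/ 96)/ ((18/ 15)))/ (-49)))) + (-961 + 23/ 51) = -68417396/ 87465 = -782.23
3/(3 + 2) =3/5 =0.60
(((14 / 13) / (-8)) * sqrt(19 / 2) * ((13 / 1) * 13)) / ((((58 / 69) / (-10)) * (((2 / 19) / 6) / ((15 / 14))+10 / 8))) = 26842725 * sqrt(38) / 251198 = 658.72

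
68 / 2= 34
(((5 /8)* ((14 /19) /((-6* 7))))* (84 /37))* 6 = -105 /703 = -0.15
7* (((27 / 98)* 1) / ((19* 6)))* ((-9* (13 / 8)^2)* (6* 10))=-205335 / 8512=-24.12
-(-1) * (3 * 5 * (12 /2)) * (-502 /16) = -11295 /4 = -2823.75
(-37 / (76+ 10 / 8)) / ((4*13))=-37 / 4017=-0.01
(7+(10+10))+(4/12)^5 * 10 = 6571/243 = 27.04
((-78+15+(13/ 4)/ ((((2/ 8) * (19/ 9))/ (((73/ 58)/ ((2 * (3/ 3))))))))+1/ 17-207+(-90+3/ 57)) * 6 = -40017321/ 18734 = -2136.08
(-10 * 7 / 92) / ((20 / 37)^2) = -9583 / 3680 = -2.60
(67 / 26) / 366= 67 / 9516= 0.01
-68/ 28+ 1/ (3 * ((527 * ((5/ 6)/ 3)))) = -44753/ 18445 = -2.43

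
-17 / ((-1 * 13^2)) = 17 / 169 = 0.10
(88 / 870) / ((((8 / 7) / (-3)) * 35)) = -11 / 1450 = -0.01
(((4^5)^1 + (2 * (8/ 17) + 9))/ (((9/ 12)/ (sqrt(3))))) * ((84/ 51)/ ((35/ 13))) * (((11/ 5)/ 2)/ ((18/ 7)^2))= 3041038 * sqrt(3)/ 21675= 243.01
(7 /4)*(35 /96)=245 /384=0.64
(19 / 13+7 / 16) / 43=395 / 8944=0.04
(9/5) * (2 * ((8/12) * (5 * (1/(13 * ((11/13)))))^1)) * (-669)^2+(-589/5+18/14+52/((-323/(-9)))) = 60701816306/124355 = 488133.30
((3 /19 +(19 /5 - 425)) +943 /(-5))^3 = -194265499151296 /857375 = -226581716.46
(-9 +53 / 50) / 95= -397 / 4750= -0.08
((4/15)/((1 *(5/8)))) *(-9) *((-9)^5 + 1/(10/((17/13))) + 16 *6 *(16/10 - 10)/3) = 370142256/1625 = 227779.85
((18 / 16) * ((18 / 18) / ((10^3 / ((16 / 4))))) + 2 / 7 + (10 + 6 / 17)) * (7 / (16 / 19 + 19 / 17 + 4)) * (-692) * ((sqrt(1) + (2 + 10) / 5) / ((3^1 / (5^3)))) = -47181824803 / 38500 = -1225501.94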